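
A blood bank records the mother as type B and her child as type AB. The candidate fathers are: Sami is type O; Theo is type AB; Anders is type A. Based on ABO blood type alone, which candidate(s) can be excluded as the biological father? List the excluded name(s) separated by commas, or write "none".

A candidate is excluded only if no genotype consistent with his phenotype could produce a type AB child with a type B mother.
Sami (type O): no genotype consistent with that phenotype can produce a type-AB child with a type-B mother.

Sami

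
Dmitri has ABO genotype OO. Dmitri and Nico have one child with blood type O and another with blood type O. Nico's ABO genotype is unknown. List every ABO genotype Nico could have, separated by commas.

For each candidate genotype of Nico, check whether crossing it with OO can produce every observed child phenotype.
  AA → possible child types {A} ✗
  AB → possible child types {A, B} ✗
  AO → possible child types {O, A} ✓
  BB → possible child types {B} ✗
  BO → possible child types {O, B} ✓
  OO → possible child types {O} ✓

AO, BO, OO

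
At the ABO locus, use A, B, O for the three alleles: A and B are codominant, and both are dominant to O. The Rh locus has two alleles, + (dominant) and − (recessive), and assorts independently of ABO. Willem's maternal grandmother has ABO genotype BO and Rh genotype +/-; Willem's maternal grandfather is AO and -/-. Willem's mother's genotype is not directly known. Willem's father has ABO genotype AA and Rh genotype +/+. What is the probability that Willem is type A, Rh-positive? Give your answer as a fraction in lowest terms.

3/4

Willem's mother's ABO genotype from BO × AO: 1/4 AB, 1/4 AO, 1/4 BO, 1/4 OO.
Crossing each possibility with the father AA and summing P(type A): 1/4·1/2 + 1/4·1 + 1/4·1/2 + 1/4·1 = 3/4.
Similarly for Rh via the mother's Rh distribution: P(Rh+) = 1.
Independent loci: 3/4 × 1 = 3/4.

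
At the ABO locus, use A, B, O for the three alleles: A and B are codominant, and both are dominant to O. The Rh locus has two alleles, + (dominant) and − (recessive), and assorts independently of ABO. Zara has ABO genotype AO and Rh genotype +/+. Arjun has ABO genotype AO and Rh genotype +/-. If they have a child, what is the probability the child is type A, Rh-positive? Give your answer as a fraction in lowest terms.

3/4

ABO cross AO × AO → offspring phenotypes: 1/4 O, 3/4 A.
Rh cross +/+ × +/- → 1 Rh+.
Independent loci: P(type A, Rh-positive) = 3/4 × 1 = 3/4.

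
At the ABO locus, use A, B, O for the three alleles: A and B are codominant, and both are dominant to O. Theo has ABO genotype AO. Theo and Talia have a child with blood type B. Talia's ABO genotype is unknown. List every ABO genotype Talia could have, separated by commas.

AB, BB, BO

For each candidate genotype of Talia, check whether crossing it with AO can produce every observed child phenotype.
  AA → possible child types {A} ✗
  AB → possible child types {A, B, AB} ✓
  AO → possible child types {O, A} ✗
  BB → possible child types {B, AB} ✓
  BO → possible child types {O, A, B, AB} ✓
  OO → possible child types {O, A} ✗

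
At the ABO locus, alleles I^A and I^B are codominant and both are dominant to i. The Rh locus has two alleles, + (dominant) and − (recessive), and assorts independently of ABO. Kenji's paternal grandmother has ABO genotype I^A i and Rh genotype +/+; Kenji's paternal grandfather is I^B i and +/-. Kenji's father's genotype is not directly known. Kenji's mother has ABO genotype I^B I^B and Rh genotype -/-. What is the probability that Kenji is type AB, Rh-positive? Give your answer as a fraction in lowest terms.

3/16

Kenji's father's ABO genotype from I^A i × I^B i: 1/4 I^A I^B, 1/4 I^A i, 1/4 I^B i, 1/4 i i.
Crossing each possibility with the mother I^B I^B and summing P(type AB): 1/4·1/2 + 1/4·1/2 + 1/4·0 + 1/4·0 = 1/4.
Similarly for Rh via the father's Rh distribution: P(Rh+) = 3/4.
Independent loci: 1/4 × 3/4 = 3/16.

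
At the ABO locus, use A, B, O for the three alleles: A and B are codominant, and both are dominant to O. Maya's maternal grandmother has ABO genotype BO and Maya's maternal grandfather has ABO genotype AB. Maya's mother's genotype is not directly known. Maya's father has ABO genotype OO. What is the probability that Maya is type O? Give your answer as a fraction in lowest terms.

1/4

Maya's mother's ABO genotype from BO × AB: 1/4 AB, 1/4 AO, 1/4 BB, 1/4 BO.
Crossing each possibility with the father OO and summing P(type O): 1/4·0 + 1/4·1/2 + 1/4·0 + 1/4·1/2 = 1/4.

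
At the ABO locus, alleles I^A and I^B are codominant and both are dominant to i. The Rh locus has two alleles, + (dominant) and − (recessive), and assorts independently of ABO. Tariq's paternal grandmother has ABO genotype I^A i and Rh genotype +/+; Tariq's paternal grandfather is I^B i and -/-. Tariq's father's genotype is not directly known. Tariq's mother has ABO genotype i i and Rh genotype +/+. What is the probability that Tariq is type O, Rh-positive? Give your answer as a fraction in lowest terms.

Tariq's father's ABO genotype from I^A i × I^B i: 1/4 I^A I^B, 1/4 I^A i, 1/4 I^B i, 1/4 i i.
Crossing each possibility with the mother i i and summing P(type O): 1/4·0 + 1/4·1/2 + 1/4·1/2 + 1/4·1 = 1/2.
Similarly for Rh via the father's Rh distribution: P(Rh+) = 1.
Independent loci: 1/2 × 1 = 1/2.

1/2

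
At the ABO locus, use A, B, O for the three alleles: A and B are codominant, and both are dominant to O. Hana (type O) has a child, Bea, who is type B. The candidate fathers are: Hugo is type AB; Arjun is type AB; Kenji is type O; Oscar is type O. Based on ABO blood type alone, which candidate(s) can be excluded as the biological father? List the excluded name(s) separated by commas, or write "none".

Kenji, Oscar

A candidate is excluded only if no genotype consistent with his phenotype could produce a type B child with a type O mother.
Kenji (type O): no genotype consistent with that phenotype can produce a type-B child with a type-O mother.
Oscar (type O): no genotype consistent with that phenotype can produce a type-B child with a type-O mother.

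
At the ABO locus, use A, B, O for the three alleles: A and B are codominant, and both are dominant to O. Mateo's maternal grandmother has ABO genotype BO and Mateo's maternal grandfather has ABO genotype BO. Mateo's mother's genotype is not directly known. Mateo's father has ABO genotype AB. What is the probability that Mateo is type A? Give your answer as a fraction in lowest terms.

Mateo's mother's ABO genotype from BO × BO: 1/4 BB, 1/2 BO, 1/4 OO.
Crossing each possibility with the father AB and summing P(type A): 1/4·0 + 1/2·1/4 + 1/4·1/2 = 1/4.

1/4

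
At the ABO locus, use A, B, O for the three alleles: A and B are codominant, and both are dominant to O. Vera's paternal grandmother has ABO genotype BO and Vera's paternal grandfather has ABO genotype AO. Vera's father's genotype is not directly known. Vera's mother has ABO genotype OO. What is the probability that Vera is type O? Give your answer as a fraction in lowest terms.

1/2

Vera's father's ABO genotype from BO × AO: 1/4 AB, 1/4 AO, 1/4 BO, 1/4 OO.
Crossing each possibility with the mother OO and summing P(type O): 1/4·0 + 1/4·1/2 + 1/4·1/2 + 1/4·1 = 1/2.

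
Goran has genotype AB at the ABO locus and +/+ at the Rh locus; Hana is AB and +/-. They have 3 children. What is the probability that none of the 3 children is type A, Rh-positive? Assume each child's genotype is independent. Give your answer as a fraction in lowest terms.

27/64

ABO cross AB × AB → 1/4 A, 1/4 B, 1/2 AB.
Rh cross +/+ × +/- → 1 Rh+; so P(type A, Rh-positive) = 1/4 × 1 = 1/4 per child.
P(not type A, Rh-positive) = 3/4 for one child; (3/4)^3 = 27/64.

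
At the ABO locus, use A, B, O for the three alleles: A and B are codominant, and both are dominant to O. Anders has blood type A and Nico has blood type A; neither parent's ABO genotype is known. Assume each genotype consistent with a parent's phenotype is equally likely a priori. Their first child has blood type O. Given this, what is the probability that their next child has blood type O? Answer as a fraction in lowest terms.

1/4

Possible genotypes: Anders ∈ {AA, AO}; Nico ∈ {AA, AO}.
Weight each parental genotype pair by prior × P(type-O child):
  AO × AO: posterior weight 1; P(next child type O) = 1/4.
Weighted sum = 1/4.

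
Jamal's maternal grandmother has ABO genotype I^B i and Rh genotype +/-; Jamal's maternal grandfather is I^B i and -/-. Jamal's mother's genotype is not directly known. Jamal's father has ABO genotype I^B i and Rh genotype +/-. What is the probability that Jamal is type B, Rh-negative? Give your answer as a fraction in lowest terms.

9/32

Jamal's mother's ABO genotype from I^B i × I^B i: 1/4 I^B I^B, 1/2 I^B i, 1/4 i i.
Crossing each possibility with the father I^B i and summing P(type B): 1/4·1 + 1/2·3/4 + 1/4·1/2 = 3/4.
Similarly for Rh via the mother's Rh distribution: P(Rh-) = 3/8.
Independent loci: 3/4 × 3/8 = 9/32.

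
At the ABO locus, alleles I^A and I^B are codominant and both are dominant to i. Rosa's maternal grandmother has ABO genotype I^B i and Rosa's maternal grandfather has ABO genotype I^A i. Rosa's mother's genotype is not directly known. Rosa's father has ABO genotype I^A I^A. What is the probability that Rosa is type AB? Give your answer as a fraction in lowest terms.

1/4

Rosa's mother's ABO genotype from I^B i × I^A i: 1/4 I^A I^B, 1/4 I^A i, 1/4 I^B i, 1/4 i i.
Crossing each possibility with the father I^A I^A and summing P(type AB): 1/4·1/2 + 1/4·0 + 1/4·1/2 + 1/4·0 = 1/4.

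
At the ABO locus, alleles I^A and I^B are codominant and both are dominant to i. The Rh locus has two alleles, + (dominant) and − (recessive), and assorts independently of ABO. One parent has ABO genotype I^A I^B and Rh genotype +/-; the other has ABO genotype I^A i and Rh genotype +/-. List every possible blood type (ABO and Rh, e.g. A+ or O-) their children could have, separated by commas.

Gametes from I^A I^B × I^A i give offspring ABO genotypes I^A I^A, I^A I^B, I^A i, I^B i, i.e. phenotypes A, B, AB.
Rh cross +/- × +/- → phenotypes Rh+, Rh-.
Combining independently: A+, A-, B+, B-, AB+, AB-.

A+, A-, B+, B-, AB+, AB-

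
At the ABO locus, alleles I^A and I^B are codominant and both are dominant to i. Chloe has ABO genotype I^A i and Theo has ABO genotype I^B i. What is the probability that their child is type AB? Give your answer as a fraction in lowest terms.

1/4

ABO cross I^A i × I^B i → offspring phenotypes: 1/4 O, 1/4 A, 1/4 B, 1/4 AB.
So P(type AB) = 1/4.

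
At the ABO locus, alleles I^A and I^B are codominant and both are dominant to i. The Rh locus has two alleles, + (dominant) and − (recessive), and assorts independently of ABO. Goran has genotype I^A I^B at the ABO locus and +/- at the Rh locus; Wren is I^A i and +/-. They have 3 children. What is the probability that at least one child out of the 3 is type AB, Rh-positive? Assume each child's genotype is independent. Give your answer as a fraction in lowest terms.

ABO cross I^A I^B × I^A i → 1/2 A, 1/4 B, 1/4 AB.
Rh cross +/- × +/- → 3/4 Rh+, 1/4 Rh-; so P(type AB, Rh-positive) = 1/4 × 3/4 = 3/16 per child.
P(none) = (13/16)^3 = 2197/4096; P(at least one) = 1 − 2197/4096 = 1899/4096.

1899/4096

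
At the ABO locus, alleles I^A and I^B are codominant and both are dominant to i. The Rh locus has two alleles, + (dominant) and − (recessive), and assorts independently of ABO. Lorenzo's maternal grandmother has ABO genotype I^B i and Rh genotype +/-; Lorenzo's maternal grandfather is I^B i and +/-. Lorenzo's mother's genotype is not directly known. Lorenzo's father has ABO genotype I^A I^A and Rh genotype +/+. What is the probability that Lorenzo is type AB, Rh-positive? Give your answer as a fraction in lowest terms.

1/2

Lorenzo's mother's ABO genotype from I^B i × I^B i: 1/4 I^B I^B, 1/2 I^B i, 1/4 i i.
Crossing each possibility with the father I^A I^A and summing P(type AB): 1/4·1 + 1/2·1/2 + 1/4·0 = 1/2.
Similarly for Rh via the mother's Rh distribution: P(Rh+) = 1.
Independent loci: 1/2 × 1 = 1/2.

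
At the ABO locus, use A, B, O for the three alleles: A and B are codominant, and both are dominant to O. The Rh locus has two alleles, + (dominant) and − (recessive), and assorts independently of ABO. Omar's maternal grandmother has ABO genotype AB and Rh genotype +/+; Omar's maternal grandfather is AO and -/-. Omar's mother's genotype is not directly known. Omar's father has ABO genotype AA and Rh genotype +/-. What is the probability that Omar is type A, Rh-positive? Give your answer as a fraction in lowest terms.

9/16

Omar's mother's ABO genotype from AB × AO: 1/4 AA, 1/4 AB, 1/4 AO, 1/4 BO.
Crossing each possibility with the father AA and summing P(type A): 1/4·1 + 1/4·1/2 + 1/4·1 + 1/4·1/2 = 3/4.
Similarly for Rh via the mother's Rh distribution: P(Rh+) = 3/4.
Independent loci: 3/4 × 3/4 = 9/16.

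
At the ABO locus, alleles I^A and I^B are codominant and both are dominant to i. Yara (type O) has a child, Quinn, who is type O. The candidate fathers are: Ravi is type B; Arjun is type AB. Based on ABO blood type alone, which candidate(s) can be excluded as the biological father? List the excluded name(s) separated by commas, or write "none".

A candidate is excluded only if no genotype consistent with his phenotype could produce a type O child with a type O mother.
Arjun (type AB): no genotype consistent with that phenotype can produce a type-O child with a type-O mother.

Arjun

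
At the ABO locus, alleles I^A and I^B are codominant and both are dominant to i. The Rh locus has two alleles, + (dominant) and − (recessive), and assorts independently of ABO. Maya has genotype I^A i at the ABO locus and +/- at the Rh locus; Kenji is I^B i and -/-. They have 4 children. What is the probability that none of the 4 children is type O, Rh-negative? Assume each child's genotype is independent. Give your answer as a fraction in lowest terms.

ABO cross I^A i × I^B i → 1/4 O, 1/4 A, 1/4 B, 1/4 AB.
Rh cross +/- × -/- → 1/2 Rh+, 1/2 Rh-; so P(type O, Rh-negative) = 1/4 × 1/2 = 1/8 per child.
P(not type O, Rh-negative) = 7/8 for one child; (7/8)^4 = 2401/4096.

2401/4096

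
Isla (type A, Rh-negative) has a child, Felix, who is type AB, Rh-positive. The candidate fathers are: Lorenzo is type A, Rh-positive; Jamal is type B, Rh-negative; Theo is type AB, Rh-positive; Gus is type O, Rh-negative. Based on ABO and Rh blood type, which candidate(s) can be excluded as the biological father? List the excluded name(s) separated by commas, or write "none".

A candidate is excluded only if no genotype consistent with his phenotype could produce a type AB, Rh-positive child with a type A, Rh-negative mother.
Lorenzo (type A, Rh+): no genotype consistent with that phenotype can produce a type-AB Rh+ child with a type-A mother.
Jamal (type B, Rh-): no genotype consistent with that phenotype can produce a type-AB Rh+ child with a type-A mother.
Gus (type O, Rh-): no genotype consistent with that phenotype can produce a type-AB Rh+ child with a type-A mother.

Lorenzo, Jamal, Gus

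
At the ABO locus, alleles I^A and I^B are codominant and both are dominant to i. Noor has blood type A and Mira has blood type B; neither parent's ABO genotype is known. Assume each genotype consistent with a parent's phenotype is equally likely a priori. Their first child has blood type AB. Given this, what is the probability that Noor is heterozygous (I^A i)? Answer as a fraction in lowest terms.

Possible genotypes: Noor ∈ {I^A I^A, I^A i}; Mira ∈ {I^B I^B, I^B i}.
Weight each parental genotype pair by prior × P(type-AB child):
  I^A I^A × I^B I^B: posterior weight 4/9.
  I^A I^A × I^B i: posterior weight 2/9.
  I^A i × I^B I^B: posterior weight 2/9.
  I^A i × I^B i: posterior weight 1/9.
Sum the posterior weight over pairs where Noor is I^A i: 1/3.

1/3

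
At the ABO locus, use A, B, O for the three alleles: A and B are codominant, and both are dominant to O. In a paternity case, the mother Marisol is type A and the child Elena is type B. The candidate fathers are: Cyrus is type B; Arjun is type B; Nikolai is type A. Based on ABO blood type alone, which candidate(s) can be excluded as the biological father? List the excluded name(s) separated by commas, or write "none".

A candidate is excluded only if no genotype consistent with his phenotype could produce a type B child with a type A mother.
Nikolai (type A): no genotype consistent with that phenotype can produce a type-B child with a type-A mother.

Nikolai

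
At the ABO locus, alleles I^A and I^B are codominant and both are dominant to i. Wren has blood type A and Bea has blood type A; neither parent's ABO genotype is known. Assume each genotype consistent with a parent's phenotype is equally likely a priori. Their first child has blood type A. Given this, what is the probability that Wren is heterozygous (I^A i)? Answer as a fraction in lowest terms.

Possible genotypes: Wren ∈ {I^A I^A, I^A i}; Bea ∈ {I^A I^A, I^A i}.
Weight each parental genotype pair by prior × P(type-A child):
  I^A I^A × I^A I^A: posterior weight 4/15.
  I^A I^A × I^A i: posterior weight 4/15.
  I^A i × I^A I^A: posterior weight 4/15.
  I^A i × I^A i: posterior weight 1/5.
Sum the posterior weight over pairs where Wren is I^A i: 7/15.

7/15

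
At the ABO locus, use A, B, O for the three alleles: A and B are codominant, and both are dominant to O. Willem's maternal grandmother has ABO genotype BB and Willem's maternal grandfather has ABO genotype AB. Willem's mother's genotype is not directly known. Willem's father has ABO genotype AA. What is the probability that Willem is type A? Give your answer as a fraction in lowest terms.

1/4

Willem's mother's ABO genotype from BB × AB: 1/2 AB, 1/2 BB.
Crossing each possibility with the father AA and summing P(type A): 1/2·1/2 + 1/2·0 = 1/4.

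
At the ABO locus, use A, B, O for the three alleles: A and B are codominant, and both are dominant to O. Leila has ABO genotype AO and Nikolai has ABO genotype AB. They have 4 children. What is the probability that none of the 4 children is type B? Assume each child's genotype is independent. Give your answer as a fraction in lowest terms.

81/256

ABO cross AO × AB → 1/2 A, 1/4 B, 1/4 AB.
So P(type B) = 1/4 per child.
P(not type B) = 3/4 for one child; (3/4)^4 = 81/256.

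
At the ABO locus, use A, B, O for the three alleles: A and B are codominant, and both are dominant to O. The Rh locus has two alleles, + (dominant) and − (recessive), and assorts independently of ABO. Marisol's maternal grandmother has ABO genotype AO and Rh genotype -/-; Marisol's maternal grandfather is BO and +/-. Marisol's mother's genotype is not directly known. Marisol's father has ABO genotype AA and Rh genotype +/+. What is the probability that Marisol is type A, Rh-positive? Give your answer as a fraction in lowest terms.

3/4

Marisol's mother's ABO genotype from AO × BO: 1/4 AB, 1/4 AO, 1/4 BO, 1/4 OO.
Crossing each possibility with the father AA and summing P(type A): 1/4·1/2 + 1/4·1 + 1/4·1/2 + 1/4·1 = 3/4.
Similarly for Rh via the mother's Rh distribution: P(Rh+) = 1.
Independent loci: 3/4 × 1 = 3/4.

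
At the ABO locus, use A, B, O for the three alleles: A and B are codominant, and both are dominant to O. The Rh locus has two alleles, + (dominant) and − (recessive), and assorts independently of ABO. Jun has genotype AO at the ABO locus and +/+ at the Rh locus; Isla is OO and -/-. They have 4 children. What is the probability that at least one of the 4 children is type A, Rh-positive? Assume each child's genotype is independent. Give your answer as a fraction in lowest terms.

ABO cross AO × OO → 1/2 O, 1/2 A.
Rh cross +/+ × -/- → 1 Rh+; so P(type A, Rh-positive) = 1/2 × 1 = 1/2 per child.
P(none) = (1/2)^4 = 1/16; P(at least one) = 1 − 1/16 = 15/16.

15/16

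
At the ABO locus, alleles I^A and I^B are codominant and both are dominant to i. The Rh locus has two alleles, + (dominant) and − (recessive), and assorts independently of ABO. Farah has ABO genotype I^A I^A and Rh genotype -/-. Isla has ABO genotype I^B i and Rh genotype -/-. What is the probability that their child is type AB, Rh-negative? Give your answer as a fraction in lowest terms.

1/2

ABO cross I^A I^A × I^B i → offspring phenotypes: 1/2 A, 1/2 AB.
Rh cross -/- × -/- → 1 Rh-.
Independent loci: P(type AB, Rh-negative) = 1/2 × 1 = 1/2.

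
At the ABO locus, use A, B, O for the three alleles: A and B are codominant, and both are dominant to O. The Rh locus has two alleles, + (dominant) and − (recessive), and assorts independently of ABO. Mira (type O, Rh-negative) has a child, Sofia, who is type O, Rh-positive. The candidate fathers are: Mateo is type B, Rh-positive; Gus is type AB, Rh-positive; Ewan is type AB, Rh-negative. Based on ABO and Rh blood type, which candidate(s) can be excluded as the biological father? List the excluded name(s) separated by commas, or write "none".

Gus, Ewan

A candidate is excluded only if no genotype consistent with his phenotype could produce a type O, Rh-positive child with a type O, Rh-negative mother.
Gus (type AB, Rh+): no genotype consistent with that phenotype can produce a type-O Rh+ child with a type-O mother.
Ewan (type AB, Rh-): no genotype consistent with that phenotype can produce a type-O Rh+ child with a type-O mother.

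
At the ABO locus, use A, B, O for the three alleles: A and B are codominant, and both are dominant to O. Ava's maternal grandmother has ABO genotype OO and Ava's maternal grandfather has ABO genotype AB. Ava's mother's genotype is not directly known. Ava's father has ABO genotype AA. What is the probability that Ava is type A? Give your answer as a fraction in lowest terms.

3/4

Ava's mother's ABO genotype from OO × AB: 1/2 AO, 1/2 BO.
Crossing each possibility with the father AA and summing P(type A): 1/2·1 + 1/2·1/2 = 3/4.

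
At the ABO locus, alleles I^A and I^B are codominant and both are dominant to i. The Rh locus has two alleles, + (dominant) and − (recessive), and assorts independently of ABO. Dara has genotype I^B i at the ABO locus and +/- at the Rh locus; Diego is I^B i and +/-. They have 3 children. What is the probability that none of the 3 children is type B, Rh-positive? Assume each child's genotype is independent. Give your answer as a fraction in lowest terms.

ABO cross I^B i × I^B i → 1/4 O, 3/4 B.
Rh cross +/- × +/- → 3/4 Rh+, 1/4 Rh-; so P(type B, Rh-positive) = 3/4 × 3/4 = 9/16 per child.
P(not type B, Rh-positive) = 7/16 for one child; (7/16)^3 = 343/4096.

343/4096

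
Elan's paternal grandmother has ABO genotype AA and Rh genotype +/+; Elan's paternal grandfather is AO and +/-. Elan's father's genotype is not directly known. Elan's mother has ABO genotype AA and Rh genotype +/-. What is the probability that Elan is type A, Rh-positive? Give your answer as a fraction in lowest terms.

7/8

Elan's father's ABO genotype from AA × AO: 1/2 AA, 1/2 AO.
Crossing each possibility with the mother AA and summing P(type A): 1/2·1 + 1/2·1 = 1.
Similarly for Rh via the father's Rh distribution: P(Rh+) = 7/8.
Independent loci: 1 × 7/8 = 7/8.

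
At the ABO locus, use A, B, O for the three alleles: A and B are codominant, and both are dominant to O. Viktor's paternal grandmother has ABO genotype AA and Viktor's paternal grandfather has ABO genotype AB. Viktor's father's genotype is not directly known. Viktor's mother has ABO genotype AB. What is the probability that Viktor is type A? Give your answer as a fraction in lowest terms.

3/8

Viktor's father's ABO genotype from AA × AB: 1/2 AA, 1/2 AB.
Crossing each possibility with the mother AB and summing P(type A): 1/2·1/2 + 1/2·1/4 = 3/8.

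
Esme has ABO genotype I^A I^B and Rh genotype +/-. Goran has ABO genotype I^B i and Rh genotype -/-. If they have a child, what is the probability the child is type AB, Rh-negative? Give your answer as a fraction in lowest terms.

ABO cross I^A I^B × I^B i → offspring phenotypes: 1/4 A, 1/2 B, 1/4 AB.
Rh cross +/- × -/- → 1/2 Rh+, 1/2 Rh-.
Independent loci: P(type AB, Rh-negative) = 1/4 × 1/2 = 1/8.

1/8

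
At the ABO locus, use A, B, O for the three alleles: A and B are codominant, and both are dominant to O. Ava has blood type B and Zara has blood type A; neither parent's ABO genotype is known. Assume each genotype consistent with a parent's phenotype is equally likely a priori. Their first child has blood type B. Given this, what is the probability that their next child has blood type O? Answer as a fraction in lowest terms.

Possible genotypes: Ava ∈ {BB, BO}; Zara ∈ {AA, AO}.
Weight each parental genotype pair by prior × P(type-B child):
  BB × AO: posterior weight 2/3; P(next child type O) = 0.
  BO × AO: posterior weight 1/3; P(next child type O) = 1/4.
Weighted sum = 1/12.

1/12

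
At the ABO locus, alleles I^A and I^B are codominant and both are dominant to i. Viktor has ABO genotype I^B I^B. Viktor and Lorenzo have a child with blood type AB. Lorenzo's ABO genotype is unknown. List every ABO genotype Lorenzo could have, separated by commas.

For each candidate genotype of Lorenzo, check whether crossing it with I^B I^B can produce every observed child phenotype.
  I^A I^A → possible child types {AB} ✓
  I^A I^B → possible child types {B, AB} ✓
  I^A i → possible child types {B, AB} ✓
  I^B I^B → possible child types {B} ✗
  I^B i → possible child types {B} ✗
  i i → possible child types {B} ✗

I^A I^A, I^A I^B, I^A i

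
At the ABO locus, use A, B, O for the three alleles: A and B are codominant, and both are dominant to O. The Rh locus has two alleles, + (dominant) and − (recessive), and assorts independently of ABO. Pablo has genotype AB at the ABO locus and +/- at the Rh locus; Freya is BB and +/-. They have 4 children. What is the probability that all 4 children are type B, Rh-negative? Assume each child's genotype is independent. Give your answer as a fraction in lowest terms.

ABO cross AB × BB → 1/2 B, 1/2 AB.
Rh cross +/- × +/- → 3/4 Rh+, 1/4 Rh-; so P(type B, Rh-negative) = 1/2 × 1/4 = 1/8 per child.
All 4 independent: (1/8)^4 = 1/4096.

1/4096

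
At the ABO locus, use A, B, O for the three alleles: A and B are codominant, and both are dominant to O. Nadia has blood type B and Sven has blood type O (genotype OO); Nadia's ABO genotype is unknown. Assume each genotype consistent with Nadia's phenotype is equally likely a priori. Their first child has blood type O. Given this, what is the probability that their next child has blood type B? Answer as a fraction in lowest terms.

1/2

Possible genotypes: Nadia ∈ {BB, BO}; Sven ∈ {OO}.
Weight each parental genotype pair by prior × P(type-O child):
  BO × OO: posterior weight 1; P(next child type B) = 1/2.
Weighted sum = 1/2.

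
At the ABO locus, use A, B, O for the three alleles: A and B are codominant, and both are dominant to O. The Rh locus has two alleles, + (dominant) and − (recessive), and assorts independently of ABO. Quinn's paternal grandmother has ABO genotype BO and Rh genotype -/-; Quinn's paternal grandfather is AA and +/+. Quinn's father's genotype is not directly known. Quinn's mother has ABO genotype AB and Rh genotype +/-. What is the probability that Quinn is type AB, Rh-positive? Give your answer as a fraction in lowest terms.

9/32

Quinn's father's ABO genotype from BO × AA: 1/2 AB, 1/2 AO.
Crossing each possibility with the mother AB and summing P(type AB): 1/2·1/2 + 1/2·1/4 = 3/8.
Similarly for Rh via the father's Rh distribution: P(Rh+) = 3/4.
Independent loci: 3/8 × 3/4 = 9/32.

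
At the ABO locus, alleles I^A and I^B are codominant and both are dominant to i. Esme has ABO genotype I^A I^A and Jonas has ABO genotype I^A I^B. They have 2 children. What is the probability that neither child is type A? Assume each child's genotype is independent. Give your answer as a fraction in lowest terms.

1/4

ABO cross I^A I^A × I^A I^B → 1/2 A, 1/2 AB.
So P(type A) = 1/2 per child.
P(not type A) = 1/2 for one child; (1/2)^2 = 1/4.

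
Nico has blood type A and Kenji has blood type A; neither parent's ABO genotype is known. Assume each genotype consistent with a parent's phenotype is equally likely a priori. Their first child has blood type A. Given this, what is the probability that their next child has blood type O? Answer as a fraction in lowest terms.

Possible genotypes: Nico ∈ {I^A I^A, I^A i}; Kenji ∈ {I^A I^A, I^A i}.
Weight each parental genotype pair by prior × P(type-A child):
  I^A I^A × I^A I^A: posterior weight 4/15; P(next child type O) = 0.
  I^A I^A × I^A i: posterior weight 4/15; P(next child type O) = 0.
  I^A i × I^A I^A: posterior weight 4/15; P(next child type O) = 0.
  I^A i × I^A i: posterior weight 1/5; P(next child type O) = 1/4.
Weighted sum = 1/20.

1/20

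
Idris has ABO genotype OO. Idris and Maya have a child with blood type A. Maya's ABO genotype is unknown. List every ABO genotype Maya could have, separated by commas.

AA, AB, AO

For each candidate genotype of Maya, check whether crossing it with OO can produce every observed child phenotype.
  AA → possible child types {A} ✓
  AB → possible child types {A, B} ✓
  AO → possible child types {O, A} ✓
  BB → possible child types {B} ✗
  BO → possible child types {O, B} ✗
  OO → possible child types {O} ✗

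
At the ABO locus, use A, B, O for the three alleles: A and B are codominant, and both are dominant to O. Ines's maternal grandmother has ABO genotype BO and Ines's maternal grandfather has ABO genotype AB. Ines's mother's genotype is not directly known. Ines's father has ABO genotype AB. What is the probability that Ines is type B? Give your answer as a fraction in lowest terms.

Ines's mother's ABO genotype from BO × AB: 1/4 AB, 1/4 AO, 1/4 BB, 1/4 BO.
Crossing each possibility with the father AB and summing P(type B): 1/4·1/4 + 1/4·1/4 + 1/4·1/2 + 1/4·1/2 = 3/8.

3/8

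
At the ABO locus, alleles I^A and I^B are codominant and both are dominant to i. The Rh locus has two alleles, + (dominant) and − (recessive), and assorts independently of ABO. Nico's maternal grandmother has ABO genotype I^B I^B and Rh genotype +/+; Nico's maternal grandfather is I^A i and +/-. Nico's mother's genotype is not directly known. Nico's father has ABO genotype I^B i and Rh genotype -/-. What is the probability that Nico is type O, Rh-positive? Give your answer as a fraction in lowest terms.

3/32

Nico's mother's ABO genotype from I^B I^B × I^A i: 1/2 I^A I^B, 1/2 I^B i.
Crossing each possibility with the father I^B i and summing P(type O): 1/2·0 + 1/2·1/4 = 1/8.
Similarly for Rh via the mother's Rh distribution: P(Rh+) = 3/4.
Independent loci: 1/8 × 3/4 = 3/32.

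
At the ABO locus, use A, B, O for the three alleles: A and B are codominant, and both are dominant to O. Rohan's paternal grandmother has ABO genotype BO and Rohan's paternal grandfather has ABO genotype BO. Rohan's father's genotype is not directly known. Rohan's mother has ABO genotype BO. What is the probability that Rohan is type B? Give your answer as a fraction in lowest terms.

3/4

Rohan's father's ABO genotype from BO × BO: 1/4 BB, 1/2 BO, 1/4 OO.
Crossing each possibility with the mother BO and summing P(type B): 1/4·1 + 1/2·3/4 + 1/4·1/2 = 3/4.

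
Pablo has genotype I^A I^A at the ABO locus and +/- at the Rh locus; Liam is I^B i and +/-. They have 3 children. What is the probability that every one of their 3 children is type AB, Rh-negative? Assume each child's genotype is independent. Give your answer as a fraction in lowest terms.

1/512

ABO cross I^A I^A × I^B i → 1/2 A, 1/2 AB.
Rh cross +/- × +/- → 3/4 Rh+, 1/4 Rh-; so P(type AB, Rh-negative) = 1/2 × 1/4 = 1/8 per child.
All 3 independent: (1/8)^3 = 1/512.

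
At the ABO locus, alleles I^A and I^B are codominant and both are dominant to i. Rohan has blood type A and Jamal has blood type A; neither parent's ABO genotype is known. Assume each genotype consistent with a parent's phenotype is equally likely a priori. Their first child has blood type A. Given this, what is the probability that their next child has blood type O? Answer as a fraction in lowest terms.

Possible genotypes: Rohan ∈ {I^A I^A, I^A i}; Jamal ∈ {I^A I^A, I^A i}.
Weight each parental genotype pair by prior × P(type-A child):
  I^A I^A × I^A I^A: posterior weight 4/15; P(next child type O) = 0.
  I^A I^A × I^A i: posterior weight 4/15; P(next child type O) = 0.
  I^A i × I^A I^A: posterior weight 4/15; P(next child type O) = 0.
  I^A i × I^A i: posterior weight 1/5; P(next child type O) = 1/4.
Weighted sum = 1/20.

1/20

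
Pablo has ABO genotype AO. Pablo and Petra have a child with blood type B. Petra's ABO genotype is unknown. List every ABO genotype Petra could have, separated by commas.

For each candidate genotype of Petra, check whether crossing it with AO can produce every observed child phenotype.
  AA → possible child types {A} ✗
  AB → possible child types {A, B, AB} ✓
  AO → possible child types {O, A} ✗
  BB → possible child types {B, AB} ✓
  BO → possible child types {O, A, B, AB} ✓
  OO → possible child types {O, A} ✗

AB, BB, BO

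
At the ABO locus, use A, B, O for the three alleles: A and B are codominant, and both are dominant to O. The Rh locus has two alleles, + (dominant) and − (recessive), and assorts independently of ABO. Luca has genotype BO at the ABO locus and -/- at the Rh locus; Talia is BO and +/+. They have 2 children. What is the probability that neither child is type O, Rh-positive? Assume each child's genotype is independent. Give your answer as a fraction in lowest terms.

ABO cross BO × BO → 1/4 O, 3/4 B.
Rh cross -/- × +/+ → 1 Rh+; so P(type O, Rh-positive) = 1/4 × 1 = 1/4 per child.
P(not type O, Rh-positive) = 3/4 for one child; (3/4)^2 = 9/16.

9/16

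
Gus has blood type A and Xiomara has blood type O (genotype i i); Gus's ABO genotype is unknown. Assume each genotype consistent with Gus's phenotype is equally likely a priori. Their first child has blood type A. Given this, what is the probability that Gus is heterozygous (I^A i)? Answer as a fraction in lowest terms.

Possible genotypes: Gus ∈ {I^A I^A, I^A i}; Xiomara ∈ {i i}.
Weight each parental genotype pair by prior × P(type-A child):
  I^A I^A × i i: posterior weight 2/3.
  I^A i × i i: posterior weight 1/3.
Sum the posterior weight over pairs where Gus is I^A i: 1/3.

1/3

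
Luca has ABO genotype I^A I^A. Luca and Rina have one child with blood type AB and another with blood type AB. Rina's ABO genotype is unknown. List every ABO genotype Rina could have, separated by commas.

For each candidate genotype of Rina, check whether crossing it with I^A I^A can produce every observed child phenotype.
  I^A I^A → possible child types {A} ✗
  I^A I^B → possible child types {A, AB} ✓
  I^A i → possible child types {A} ✗
  I^B I^B → possible child types {AB} ✓
  I^B i → possible child types {A, AB} ✓
  i i → possible child types {A} ✗

I^A I^B, I^B I^B, I^B i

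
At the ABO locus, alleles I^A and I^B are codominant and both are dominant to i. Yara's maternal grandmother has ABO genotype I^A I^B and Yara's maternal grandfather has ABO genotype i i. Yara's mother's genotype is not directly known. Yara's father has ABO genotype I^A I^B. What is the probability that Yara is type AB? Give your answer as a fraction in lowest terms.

1/4

Yara's mother's ABO genotype from I^A I^B × i i: 1/2 I^A i, 1/2 I^B i.
Crossing each possibility with the father I^A I^B and summing P(type AB): 1/2·1/4 + 1/2·1/4 = 1/4.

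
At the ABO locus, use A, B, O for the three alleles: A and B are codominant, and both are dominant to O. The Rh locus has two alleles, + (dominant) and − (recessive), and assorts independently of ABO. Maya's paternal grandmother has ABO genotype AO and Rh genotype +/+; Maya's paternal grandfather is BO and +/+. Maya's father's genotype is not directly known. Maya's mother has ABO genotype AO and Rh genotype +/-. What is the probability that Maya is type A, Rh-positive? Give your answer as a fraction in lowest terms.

Maya's father's ABO genotype from AO × BO: 1/4 AB, 1/4 AO, 1/4 BO, 1/4 OO.
Crossing each possibility with the mother AO and summing P(type A): 1/4·1/2 + 1/4·3/4 + 1/4·1/4 + 1/4·1/2 = 1/2.
Similarly for Rh via the father's Rh distribution: P(Rh+) = 1.
Independent loci: 1/2 × 1 = 1/2.

1/2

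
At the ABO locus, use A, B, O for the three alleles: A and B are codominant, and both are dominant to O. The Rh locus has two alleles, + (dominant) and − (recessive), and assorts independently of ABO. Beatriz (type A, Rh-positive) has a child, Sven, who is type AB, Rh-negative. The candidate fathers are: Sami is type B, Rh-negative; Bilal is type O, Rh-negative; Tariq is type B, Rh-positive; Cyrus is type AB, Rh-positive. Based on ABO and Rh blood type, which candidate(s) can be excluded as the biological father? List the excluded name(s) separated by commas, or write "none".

Bilal

A candidate is excluded only if no genotype consistent with his phenotype could produce a type AB, Rh-negative child with a type A, Rh-positive mother.
Bilal (type O, Rh-): no genotype consistent with that phenotype can produce a type-AB Rh- child with a type-A mother.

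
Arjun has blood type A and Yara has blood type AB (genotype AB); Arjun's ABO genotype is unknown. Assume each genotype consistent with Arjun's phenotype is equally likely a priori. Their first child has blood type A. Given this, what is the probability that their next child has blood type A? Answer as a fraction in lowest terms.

Possible genotypes: Arjun ∈ {AA, AO}; Yara ∈ {AB}.
Weight each parental genotype pair by prior × P(type-A child):
  AA × AB: posterior weight 1/2; P(next child type A) = 1/2.
  AO × AB: posterior weight 1/2; P(next child type A) = 1/2.
Weighted sum = 1/2.

1/2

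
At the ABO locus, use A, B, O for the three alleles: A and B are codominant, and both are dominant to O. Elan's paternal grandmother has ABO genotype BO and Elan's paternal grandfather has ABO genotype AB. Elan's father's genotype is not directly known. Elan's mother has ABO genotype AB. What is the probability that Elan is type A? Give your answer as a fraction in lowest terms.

Elan's father's ABO genotype from BO × AB: 1/4 AB, 1/4 AO, 1/4 BB, 1/4 BO.
Crossing each possibility with the mother AB and summing P(type A): 1/4·1/4 + 1/4·1/2 + 1/4·0 + 1/4·1/4 = 1/4.

1/4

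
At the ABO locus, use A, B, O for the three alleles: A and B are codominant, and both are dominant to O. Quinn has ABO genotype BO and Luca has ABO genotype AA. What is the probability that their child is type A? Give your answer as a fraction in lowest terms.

1/2

ABO cross BO × AA → offspring phenotypes: 1/2 A, 1/2 AB.
So P(type A) = 1/2.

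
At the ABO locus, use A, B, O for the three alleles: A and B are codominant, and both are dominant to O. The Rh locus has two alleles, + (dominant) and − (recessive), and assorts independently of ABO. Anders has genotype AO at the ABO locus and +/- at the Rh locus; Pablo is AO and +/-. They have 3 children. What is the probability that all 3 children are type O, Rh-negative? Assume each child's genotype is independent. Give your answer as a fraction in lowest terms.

ABO cross AO × AO → 1/4 O, 3/4 A.
Rh cross +/- × +/- → 3/4 Rh+, 1/4 Rh-; so P(type O, Rh-negative) = 1/4 × 1/4 = 1/16 per child.
All 3 independent: (1/16)^3 = 1/4096.

1/4096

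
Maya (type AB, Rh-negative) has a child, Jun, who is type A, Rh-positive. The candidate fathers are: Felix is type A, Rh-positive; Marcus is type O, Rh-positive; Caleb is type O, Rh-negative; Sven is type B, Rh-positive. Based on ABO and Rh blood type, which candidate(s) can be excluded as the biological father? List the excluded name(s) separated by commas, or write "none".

Caleb

A candidate is excluded only if no genotype consistent with his phenotype could produce a type A, Rh-positive child with a type AB, Rh-negative mother.
Caleb (type O, Rh-): no genotype consistent with that phenotype can produce a type-A Rh+ child with a type-AB mother.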